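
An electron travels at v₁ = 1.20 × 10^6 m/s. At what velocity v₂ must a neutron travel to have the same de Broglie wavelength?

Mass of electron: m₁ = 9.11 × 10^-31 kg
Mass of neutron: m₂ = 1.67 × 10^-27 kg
v₂ = 6.55 × 10^2 m/s

For equal de Broglie wavelengths: λ₁ = λ₂

h/(m₁v₁) = h/(m₂v₂)
m₁v₁ = m₂v₂
v₂ = v₁ · (m₁/m₂)

v₂ = 1.20 × 10^6 m/s × (9.11 × 10^-31 kg / 1.67 × 10^-27 kg)
v₂ = 6.55 × 10^2 m/s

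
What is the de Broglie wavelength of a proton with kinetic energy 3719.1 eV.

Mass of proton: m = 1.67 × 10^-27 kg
4.70 × 10^-13 m

Using λ = h/√(2mKE):

First convert KE to Joules: KE = 3719.1 eV = 5.959 × 10^-16 J

λ = h/√(2mKE)
λ = (6.626 × 10^-34 J·s) / √(2 × 1.67 × 10^-27 kg × 5.959 × 10^-16 J)
λ = 4.70 × 10^-13 m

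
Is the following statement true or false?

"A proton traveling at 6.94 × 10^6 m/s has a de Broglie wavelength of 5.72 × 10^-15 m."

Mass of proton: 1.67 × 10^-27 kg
False

The claim is incorrect.

Using λ = h/(mv):
λ = (6.626 × 10^-34 J·s) / (1.67 × 10^-27 kg × 6.94 × 10^6 m/s)
λ = 5.72 × 10^-14 m

The actual wavelength differs from the claimed 5.72 × 10^-15 m.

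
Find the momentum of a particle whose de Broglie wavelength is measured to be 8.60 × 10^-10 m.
7.70 × 10^-25 kg·m/s

From the de Broglie relation λ = h/p, we solve for p:

p = h/λ
p = (6.626 × 10^-34 J·s) / (8.60 × 10^-10 m)
p = 7.70 × 10^-25 kg·m/s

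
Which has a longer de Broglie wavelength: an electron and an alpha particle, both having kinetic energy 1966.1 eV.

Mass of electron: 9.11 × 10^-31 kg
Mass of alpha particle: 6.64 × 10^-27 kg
The electron has the longer wavelength.

Using λ = h/√(2mKE):

For electron: λ₁ = h/√(2m₁KE) = 2.77 × 10^-11 m
For alpha particle: λ₂ = h/√(2m₂KE) = 3.24 × 10^-13 m

Since λ ∝ 1/√m at constant kinetic energy, the lighter particle has the longer wavelength.

The electron has the longer de Broglie wavelength.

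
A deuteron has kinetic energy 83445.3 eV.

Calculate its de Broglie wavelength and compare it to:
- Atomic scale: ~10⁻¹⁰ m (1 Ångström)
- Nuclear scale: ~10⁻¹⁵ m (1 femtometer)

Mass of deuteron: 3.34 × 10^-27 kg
λ = 7.01 × 10^-14 m, which is between nuclear and atomic scales.

Using λ = h/√(2mKE):

KE = 83445.3 eV = 1.337 × 10^-14 J

λ = h/√(2mKE)
λ = (6.626 × 10^-34 J·s) / √(2 × 3.34 × 10^-27 kg × 1.337 × 10^-14 J)
λ = 7.01 × 10^-14 m

Comparison:
- Atomic scale (10⁻¹⁰ m): λ is 0.0007× this size
- Nuclear scale (10⁻¹⁵ m): λ is 70× this size

The wavelength is between nuclear and atomic scales.

This wavelength is appropriate for probing atomic structure but too large for nuclear physics experiments.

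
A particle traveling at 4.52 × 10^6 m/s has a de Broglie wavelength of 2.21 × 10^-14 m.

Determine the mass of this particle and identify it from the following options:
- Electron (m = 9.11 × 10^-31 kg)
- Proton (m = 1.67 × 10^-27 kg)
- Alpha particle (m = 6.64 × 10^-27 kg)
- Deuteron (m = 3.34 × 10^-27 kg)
The particle is an alpha particle.

From λ = h/(mv), solve for mass:

m = h/(λv)
m = (6.626 × 10^-34 J·s) / (2.21 × 10^-14 m × 4.52 × 10^6 m/s)
m = 6.63 × 10^-27 kg

Comparing with the listed masses, this is closest to an alpha particle.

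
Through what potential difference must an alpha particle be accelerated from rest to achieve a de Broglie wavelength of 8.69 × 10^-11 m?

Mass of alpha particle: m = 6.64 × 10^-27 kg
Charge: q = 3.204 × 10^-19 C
1.37 × 10^-2 V

From λ = h/√(2mqV), we solve for V:

λ² = h²/(2mqV)
V = h²/(2mqλ²)
V = (6.626 × 10^-34 J·s)² / (2 × 6.64 × 10^-27 kg × 3.204 × 10^-19 C × (8.69 × 10^-11 m)²)
V = 1.37 × 10^-2 V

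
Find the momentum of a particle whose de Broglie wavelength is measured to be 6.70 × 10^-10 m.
9.89 × 10^-25 kg·m/s

From the de Broglie relation λ = h/p, we solve for p:

p = h/λ
p = (6.626 × 10^-34 J·s) / (6.70 × 10^-10 m)
p = 9.89 × 10^-25 kg·m/s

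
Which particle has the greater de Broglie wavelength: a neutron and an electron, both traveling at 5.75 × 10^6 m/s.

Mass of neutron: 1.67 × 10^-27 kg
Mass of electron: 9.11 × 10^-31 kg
The electron has the longer wavelength.

Using λ = h/(mv), since both particles have the same velocity, the wavelength depends only on mass.

For neutron: λ₁ = h/(m₁v) = 6.90 × 10^-14 m
For electron: λ₂ = h/(m₂v) = 1.26 × 10^-10 m

Since λ ∝ 1/m at constant velocity, the lighter particle has the longer wavelength.

The electron has the longer de Broglie wavelength.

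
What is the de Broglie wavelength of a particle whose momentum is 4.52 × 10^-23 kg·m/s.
1.47 × 10^-11 m

Using the de Broglie relation λ = h/p:

λ = h/p
λ = (6.626 × 10^-34 J·s) / (4.52 × 10^-23 kg·m/s)
λ = 1.47 × 10^-11 m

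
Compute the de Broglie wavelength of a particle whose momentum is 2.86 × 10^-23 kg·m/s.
2.32 × 10^-11 m

Using the de Broglie relation λ = h/p:

λ = h/p
λ = (6.626 × 10^-34 J·s) / (2.86 × 10^-23 kg·m/s)
λ = 2.32 × 10^-11 m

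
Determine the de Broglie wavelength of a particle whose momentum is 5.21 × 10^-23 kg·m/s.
1.27 × 10^-11 m

Using the de Broglie relation λ = h/p:

λ = h/p
λ = (6.626 × 10^-34 J·s) / (5.21 × 10^-23 kg·m/s)
λ = 1.27 × 10^-11 m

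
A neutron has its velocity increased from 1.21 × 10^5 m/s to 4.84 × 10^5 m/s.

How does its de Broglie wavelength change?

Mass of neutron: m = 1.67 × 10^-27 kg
The wavelength decreases by a factor of 4.

Using λ = h/(mv):

Initial wavelength: λ₁ = h/(mv₁) = 3.28 × 10^-12 m
Final wavelength: λ₂ = h/(mv₂) = 8.20 × 10^-13 m

Since λ ∝ 1/v, when velocity increases by a factor of 4, the wavelength decreases by a factor of 4.

λ₂/λ₁ = v₁/v₂ = 1/4

The wavelength decreases by a factor of 4.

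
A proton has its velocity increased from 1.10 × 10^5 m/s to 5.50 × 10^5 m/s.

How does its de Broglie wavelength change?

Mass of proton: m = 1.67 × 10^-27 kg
The wavelength decreases by a factor of 5.

Using λ = h/(mv):

Initial wavelength: λ₁ = h/(mv₁) = 3.61 × 10^-12 m
Final wavelength: λ₂ = h/(mv₂) = 7.21 × 10^-13 m

Since λ ∝ 1/v, when velocity increases by a factor of 5, the wavelength decreases by a factor of 5.

λ₂/λ₁ = v₁/v₂ = 1/5

The wavelength decreases by a factor of 5.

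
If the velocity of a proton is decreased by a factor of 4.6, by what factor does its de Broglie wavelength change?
The wavelength increases by a factor of 4.6.

From λ = h/(mv), the wavelength is inversely proportional to velocity:

λ ∝ 1/v

If v → v/4.6, then λ → 4.6λ

When velocity is decreased by a factor of 4.6, the wavelength increases by a factor of 4.6.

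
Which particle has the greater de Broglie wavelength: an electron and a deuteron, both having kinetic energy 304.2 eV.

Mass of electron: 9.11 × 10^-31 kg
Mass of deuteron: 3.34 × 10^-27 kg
The electron has the longer wavelength.

Using λ = h/√(2mKE):

For electron: λ₁ = h/√(2m₁KE) = 7.03 × 10^-11 m
For deuteron: λ₂ = h/√(2m₂KE) = 1.16 × 10^-12 m

Since λ ∝ 1/√m at constant kinetic energy, the lighter particle has the longer wavelength.

The electron has the longer de Broglie wavelength.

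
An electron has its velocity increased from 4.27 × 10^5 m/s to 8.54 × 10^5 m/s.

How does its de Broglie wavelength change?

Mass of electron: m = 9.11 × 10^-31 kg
The wavelength decreases by a factor of 2.

Using λ = h/(mv):

Initial wavelength: λ₁ = h/(mv₁) = 1.70 × 10^-9 m
Final wavelength: λ₂ = h/(mv₂) = 8.52 × 10^-10 m

Since λ ∝ 1/v, when velocity increases by a factor of 2, the wavelength decreases by a factor of 2.

λ₂/λ₁ = v₁/v₂ = 1/2

The wavelength decreases by a factor of 2.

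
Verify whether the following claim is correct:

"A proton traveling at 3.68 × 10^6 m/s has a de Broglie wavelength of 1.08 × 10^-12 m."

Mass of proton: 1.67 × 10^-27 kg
False

The claim is incorrect.

Using λ = h/(mv):
λ = (6.626 × 10^-34 J·s) / (1.67 × 10^-27 kg × 3.68 × 10^6 m/s)
λ = 1.08 × 10^-13 m

The actual wavelength differs from the claimed 1.08 × 10^-12 m.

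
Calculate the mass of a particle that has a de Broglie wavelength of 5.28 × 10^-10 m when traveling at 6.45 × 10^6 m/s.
1.95 × 10^-31 kg

From the de Broglie relation λ = h/(mv), we solve for m:

m = h/(λv)
m = (6.626 × 10^-34 J·s) / (5.28 × 10^-10 m × 6.45 × 10^6 m/s)
m = 1.95 × 10^-31 kg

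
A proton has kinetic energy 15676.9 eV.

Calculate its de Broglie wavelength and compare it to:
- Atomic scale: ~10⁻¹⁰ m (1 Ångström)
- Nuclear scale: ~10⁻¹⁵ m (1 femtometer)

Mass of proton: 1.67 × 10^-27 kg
λ = 2.29 × 10^-13 m, which is between nuclear and atomic scales.

Using λ = h/√(2mKE):

KE = 15676.9 eV = 2.512 × 10^-15 J

λ = h/√(2mKE)
λ = (6.626 × 10^-34 J·s) / √(2 × 1.67 × 10^-27 kg × 2.512 × 10^-15 J)
λ = 2.29 × 10^-13 m

Comparison:
- Atomic scale (10⁻¹⁰ m): λ is 0.0023× this size
- Nuclear scale (10⁻¹⁵ m): λ is 2.3e+02× this size

The wavelength is between nuclear and atomic scales.

This wavelength is appropriate for probing atomic structure but too large for nuclear physics experiments.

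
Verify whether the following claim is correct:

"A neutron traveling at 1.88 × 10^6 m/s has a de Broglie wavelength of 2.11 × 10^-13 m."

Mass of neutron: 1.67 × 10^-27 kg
True

The claim is correct.

Using λ = h/(mv):
λ = (6.626 × 10^-34 J·s) / (1.67 × 10^-27 kg × 1.88 × 10^6 m/s)
λ = 2.11 × 10^-13 m

This matches the claimed value.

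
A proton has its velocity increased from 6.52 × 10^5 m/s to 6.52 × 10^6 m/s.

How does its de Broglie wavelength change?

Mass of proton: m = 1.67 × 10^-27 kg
The wavelength decreases by a factor of 10.

Using λ = h/(mv):

Initial wavelength: λ₁ = h/(mv₁) = 6.09 × 10^-13 m
Final wavelength: λ₂ = h/(mv₂) = 6.09 × 10^-14 m

Since λ ∝ 1/v, when velocity increases by a factor of 10, the wavelength decreases by a factor of 10.

λ₂/λ₁ = v₁/v₂ = 1/10

The wavelength decreases by a factor of 10.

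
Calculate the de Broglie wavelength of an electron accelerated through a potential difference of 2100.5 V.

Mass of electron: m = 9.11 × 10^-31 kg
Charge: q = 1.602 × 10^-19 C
2.68 × 10^-11 m

When a particle is accelerated through voltage V, it gains kinetic energy KE = qV.

The de Broglie wavelength is then λ = h/√(2mqV):

λ = h/√(2mqV)
λ = (6.626 × 10^-34 J·s) / √(2 × 9.11 × 10^-31 kg × 1.602 × 10^-19 C × 2100.5 V)
λ = 2.68 × 10^-11 m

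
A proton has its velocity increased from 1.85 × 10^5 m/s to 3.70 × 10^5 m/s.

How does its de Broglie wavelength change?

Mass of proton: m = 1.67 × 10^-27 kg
The wavelength decreases by a factor of 2.

Using λ = h/(mv):

Initial wavelength: λ₁ = h/(mv₁) = 2.14 × 10^-12 m
Final wavelength: λ₂ = h/(mv₂) = 1.07 × 10^-12 m

Since λ ∝ 1/v, when velocity increases by a factor of 2, the wavelength decreases by a factor of 2.

λ₂/λ₁ = v₁/v₂ = 1/2

The wavelength decreases by a factor of 2.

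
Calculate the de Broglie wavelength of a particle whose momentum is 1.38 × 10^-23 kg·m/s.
4.80 × 10^-11 m

Using the de Broglie relation λ = h/p:

λ = h/p
λ = (6.626 × 10^-34 J·s) / (1.38 × 10^-23 kg·m/s)
λ = 4.80 × 10^-11 m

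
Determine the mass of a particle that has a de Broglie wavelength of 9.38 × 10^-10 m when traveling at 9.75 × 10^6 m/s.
7.25 × 10^-32 kg

From the de Broglie relation λ = h/(mv), we solve for m:

m = h/(λv)
m = (6.626 × 10^-34 J·s) / (9.38 × 10^-10 m × 9.75 × 10^6 m/s)
m = 7.25 × 10^-32 kg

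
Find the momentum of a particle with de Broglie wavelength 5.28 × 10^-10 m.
1.25 × 10^-24 kg·m/s

From the de Broglie relation λ = h/p, we solve for p:

p = h/λ
p = (6.626 × 10^-34 J·s) / (5.28 × 10^-10 m)
p = 1.25 × 10^-24 kg·m/s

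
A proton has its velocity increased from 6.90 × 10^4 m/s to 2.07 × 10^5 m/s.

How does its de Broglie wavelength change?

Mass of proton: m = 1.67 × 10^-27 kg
The wavelength decreases by a factor of 3.

Using λ = h/(mv):

Initial wavelength: λ₁ = h/(mv₁) = 5.75 × 10^-12 m
Final wavelength: λ₂ = h/(mv₂) = 1.92 × 10^-12 m

Since λ ∝ 1/v, when velocity increases by a factor of 3, the wavelength decreases by a factor of 3.

λ₂/λ₁ = v₁/v₂ = 1/3

The wavelength decreases by a factor of 3.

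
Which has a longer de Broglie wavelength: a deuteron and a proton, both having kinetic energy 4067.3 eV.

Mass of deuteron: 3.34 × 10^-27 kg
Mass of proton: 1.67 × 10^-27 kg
The proton has the longer wavelength.

Using λ = h/√(2mKE):

For deuteron: λ₁ = h/√(2m₁KE) = 3.18 × 10^-13 m
For proton: λ₂ = h/√(2m₂KE) = 4.49 × 10^-13 m

Since λ ∝ 1/√m at constant kinetic energy, the lighter particle has the longer wavelength.

The proton has the longer de Broglie wavelength.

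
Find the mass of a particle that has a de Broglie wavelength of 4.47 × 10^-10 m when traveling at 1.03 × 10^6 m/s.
1.44 × 10^-30 kg

From the de Broglie relation λ = h/(mv), we solve for m:

m = h/(λv)
m = (6.626 × 10^-34 J·s) / (4.47 × 10^-10 m × 1.03 × 10^6 m/s)
m = 1.44 × 10^-30 kg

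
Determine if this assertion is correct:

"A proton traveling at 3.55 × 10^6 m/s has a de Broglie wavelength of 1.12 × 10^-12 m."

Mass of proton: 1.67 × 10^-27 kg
False

The claim is incorrect.

Using λ = h/(mv):
λ = (6.626 × 10^-34 J·s) / (1.67 × 10^-27 kg × 3.55 × 10^6 m/s)
λ = 1.12 × 10^-13 m

The actual wavelength differs from the claimed 1.12 × 10^-12 m.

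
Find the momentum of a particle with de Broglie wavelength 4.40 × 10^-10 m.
1.51 × 10^-24 kg·m/s

From the de Broglie relation λ = h/p, we solve for p:

p = h/λ
p = (6.626 × 10^-34 J·s) / (4.40 × 10^-10 m)
p = 1.51 × 10^-24 kg·m/s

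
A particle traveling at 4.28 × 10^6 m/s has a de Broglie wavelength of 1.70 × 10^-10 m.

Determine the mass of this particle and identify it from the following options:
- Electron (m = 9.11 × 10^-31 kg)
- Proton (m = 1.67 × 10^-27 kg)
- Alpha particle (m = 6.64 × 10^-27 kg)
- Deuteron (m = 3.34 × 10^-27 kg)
The particle is an electron.

From λ = h/(mv), solve for mass:

m = h/(λv)
m = (6.626 × 10^-34 J·s) / (1.70 × 10^-10 m × 4.28 × 10^6 m/s)
m = 9.11 × 10^-31 kg

Comparing with the listed masses, this is closest to an electron.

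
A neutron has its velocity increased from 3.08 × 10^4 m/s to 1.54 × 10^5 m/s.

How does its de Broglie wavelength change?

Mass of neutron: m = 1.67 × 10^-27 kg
The wavelength decreases by a factor of 5.

Using λ = h/(mv):

Initial wavelength: λ₁ = h/(mv₁) = 1.29 × 10^-11 m
Final wavelength: λ₂ = h/(mv₂) = 2.58 × 10^-12 m

Since λ ∝ 1/v, when velocity increases by a factor of 5, the wavelength decreases by a factor of 5.

λ₂/λ₁ = v₁/v₂ = 1/5

The wavelength decreases by a factor of 5.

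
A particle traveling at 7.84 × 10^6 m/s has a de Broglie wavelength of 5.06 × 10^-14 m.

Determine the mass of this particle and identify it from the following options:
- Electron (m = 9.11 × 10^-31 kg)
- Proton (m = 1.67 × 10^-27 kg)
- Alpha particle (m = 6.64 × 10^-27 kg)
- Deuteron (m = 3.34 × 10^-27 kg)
The particle is a proton.

From λ = h/(mv), solve for mass:

m = h/(λv)
m = (6.626 × 10^-34 J·s) / (5.06 × 10^-14 m × 7.84 × 10^6 m/s)
m = 1.67 × 10^-27 kg

Comparing with the listed masses, this is closest to a proton.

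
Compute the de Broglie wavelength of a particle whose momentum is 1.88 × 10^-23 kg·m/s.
3.52 × 10^-11 m

Using the de Broglie relation λ = h/p:

λ = h/p
λ = (6.626 × 10^-34 J·s) / (1.88 × 10^-23 kg·m/s)
λ = 3.52 × 10^-11 m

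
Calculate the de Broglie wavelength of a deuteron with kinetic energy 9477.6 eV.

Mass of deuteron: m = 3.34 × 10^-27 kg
2.08 × 10^-13 m

Using λ = h/√(2mKE):

First convert KE to Joules: KE = 9477.6 eV = 1.518 × 10^-15 J

λ = h/√(2mKE)
λ = (6.626 × 10^-34 J·s) / √(2 × 3.34 × 10^-27 kg × 1.518 × 10^-15 J)
λ = 2.08 × 10^-13 m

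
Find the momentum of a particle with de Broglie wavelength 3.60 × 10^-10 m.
1.84 × 10^-24 kg·m/s

From the de Broglie relation λ = h/p, we solve for p:

p = h/λ
p = (6.626 × 10^-34 J·s) / (3.60 × 10^-10 m)
p = 1.84 × 10^-24 kg·m/s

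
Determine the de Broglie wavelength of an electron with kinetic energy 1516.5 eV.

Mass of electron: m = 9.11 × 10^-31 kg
3.15 × 10^-11 m

Using λ = h/√(2mKE):

First convert KE to Joules: KE = 1516.5 eV = 2.430 × 10^-16 J

λ = h/√(2mKE)
λ = (6.626 × 10^-34 J·s) / √(2 × 9.11 × 10^-31 kg × 2.430 × 10^-16 J)
λ = 3.15 × 10^-11 m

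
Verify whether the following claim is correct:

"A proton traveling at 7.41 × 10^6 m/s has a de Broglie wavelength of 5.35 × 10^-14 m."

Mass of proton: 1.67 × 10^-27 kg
True

The claim is correct.

Using λ = h/(mv):
λ = (6.626 × 10^-34 J·s) / (1.67 × 10^-27 kg × 7.41 × 10^6 m/s)
λ = 5.35 × 10^-14 m

This matches the claimed value.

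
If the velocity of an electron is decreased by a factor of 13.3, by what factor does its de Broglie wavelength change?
The wavelength increases by a factor of 13.3.

From λ = h/(mv), the wavelength is inversely proportional to velocity:

λ ∝ 1/v

If v → v/13.3, then λ → 13.3λ

When velocity is decreased by a factor of 13.3, the wavelength increases by a factor of 13.3.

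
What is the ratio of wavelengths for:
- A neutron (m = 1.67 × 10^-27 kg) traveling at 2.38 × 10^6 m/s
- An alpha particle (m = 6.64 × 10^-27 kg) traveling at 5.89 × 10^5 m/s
λ₁/λ₂ = 0.984

Using λ = h/(mv):

λ₁ = h/(m₁v₁) = 1.67 × 10^-13 m
λ₂ = h/(m₂v₂) = 1.69 × 10^-13 m

Ratio λ₁/λ₂ = (m₂v₂)/(m₁v₁)
         = (6.64 × 10^-27 kg × 5.89 × 10^5 m/s) / (1.67 × 10^-27 kg × 2.38 × 10^6 m/s)
         = 0.984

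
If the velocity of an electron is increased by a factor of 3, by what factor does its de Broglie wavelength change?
The wavelength decreases by a factor of 3.

From λ = h/(mv), the wavelength is inversely proportional to velocity:

λ ∝ 1/v

If v → 3v, then λ → λ/3

When velocity is increased by a factor of 3, the wavelength decreases by a factor of 3.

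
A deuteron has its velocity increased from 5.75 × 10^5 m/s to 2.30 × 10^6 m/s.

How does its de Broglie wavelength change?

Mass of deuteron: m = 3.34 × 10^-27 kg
The wavelength decreases by a factor of 4.

Using λ = h/(mv):

Initial wavelength: λ₁ = h/(mv₁) = 3.45 × 10^-13 m
Final wavelength: λ₂ = h/(mv₂) = 8.63 × 10^-14 m

Since λ ∝ 1/v, when velocity increases by a factor of 4, the wavelength decreases by a factor of 4.

λ₂/λ₁ = v₁/v₂ = 1/4

The wavelength decreases by a factor of 4.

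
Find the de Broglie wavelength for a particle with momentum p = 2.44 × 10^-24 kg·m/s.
2.72 × 10^-10 m

Using the de Broglie relation λ = h/p:

λ = h/p
λ = (6.626 × 10^-34 J·s) / (2.44 × 10^-24 kg·m/s)
λ = 2.72 × 10^-10 m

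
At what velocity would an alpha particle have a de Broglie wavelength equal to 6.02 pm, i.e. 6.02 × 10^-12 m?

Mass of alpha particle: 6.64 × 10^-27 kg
1.66 × 10^4 m/s

From λ = h/(mv), solve for v:

v = h/(mλ)
v = (6.626 × 10^-34 J·s) / (6.64 × 10^-27 kg × 6.02 × 10^-12 m)
v = 1.66 × 10^4 m/s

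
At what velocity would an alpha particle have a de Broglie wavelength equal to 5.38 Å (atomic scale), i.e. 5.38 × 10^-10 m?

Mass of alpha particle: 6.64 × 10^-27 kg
1.85 × 10^2 m/s

From λ = h/(mv), solve for v:

v = h/(mλ)
v = (6.626 × 10^-34 J·s) / (6.64 × 10^-27 kg × 5.38 × 10^-10 m)
v = 1.85 × 10^2 m/s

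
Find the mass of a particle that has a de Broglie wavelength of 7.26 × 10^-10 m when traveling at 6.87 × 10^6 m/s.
1.33 × 10^-31 kg

From the de Broglie relation λ = h/(mv), we solve for m:

m = h/(λv)
m = (6.626 × 10^-34 J·s) / (7.26 × 10^-10 m × 6.87 × 10^6 m/s)
m = 1.33 × 10^-31 kg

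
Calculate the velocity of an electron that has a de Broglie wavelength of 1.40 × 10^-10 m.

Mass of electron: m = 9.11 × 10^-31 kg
5.20 × 10^6 m/s

From the de Broglie relation λ = h/(mv), we solve for v:

v = h/(mλ)
v = (6.626 × 10^-34 J·s) / (9.11 × 10^-31 kg × 1.40 × 10^-10 m)
v = 5.20 × 10^6 m/s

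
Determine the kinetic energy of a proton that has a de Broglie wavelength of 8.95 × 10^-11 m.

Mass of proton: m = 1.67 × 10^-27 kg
1.64 × 10^-20 J (or 0.102 eV)

From λ = h/√(2mKE), we solve for KE:

λ² = h²/(2mKE)
KE = h²/(2mλ²)
KE = (6.626 × 10^-34 J·s)² / (2 × 1.67 × 10^-27 kg × (8.95 × 10^-11 m)²)
KE = 1.64 × 10^-20 J
KE = 0.102 eV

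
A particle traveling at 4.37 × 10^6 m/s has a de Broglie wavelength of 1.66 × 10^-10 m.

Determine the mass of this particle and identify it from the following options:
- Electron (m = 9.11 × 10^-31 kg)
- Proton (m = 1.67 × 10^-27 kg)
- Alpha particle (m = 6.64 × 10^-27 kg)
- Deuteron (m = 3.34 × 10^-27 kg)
The particle is an electron.

From λ = h/(mv), solve for mass:

m = h/(λv)
m = (6.626 × 10^-34 J·s) / (1.66 × 10^-10 m × 4.37 × 10^6 m/s)
m = 9.13 × 10^-31 kg

Comparing with the listed masses, this is closest to an electron.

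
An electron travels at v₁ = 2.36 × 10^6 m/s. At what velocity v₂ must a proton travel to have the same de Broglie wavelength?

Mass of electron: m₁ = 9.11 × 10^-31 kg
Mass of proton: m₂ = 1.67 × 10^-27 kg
v₂ = 1.29 × 10^3 m/s

For equal de Broglie wavelengths: λ₁ = λ₂

h/(m₁v₁) = h/(m₂v₂)
m₁v₁ = m₂v₂
v₂ = v₁ · (m₁/m₂)

v₂ = 2.36 × 10^6 m/s × (9.11 × 10^-31 kg / 1.67 × 10^-27 kg)
v₂ = 1.29 × 10^3 m/s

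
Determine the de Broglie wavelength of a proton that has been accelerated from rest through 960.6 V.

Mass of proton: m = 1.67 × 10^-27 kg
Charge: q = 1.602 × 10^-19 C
9.24 × 10^-13 m

When a particle is accelerated through voltage V, it gains kinetic energy KE = qV.

The de Broglie wavelength is then λ = h/√(2mqV):

λ = h/√(2mqV)
λ = (6.626 × 10^-34 J·s) / √(2 × 1.67 × 10^-27 kg × 1.602 × 10^-19 C × 960.6 V)
λ = 9.24 × 10^-13 m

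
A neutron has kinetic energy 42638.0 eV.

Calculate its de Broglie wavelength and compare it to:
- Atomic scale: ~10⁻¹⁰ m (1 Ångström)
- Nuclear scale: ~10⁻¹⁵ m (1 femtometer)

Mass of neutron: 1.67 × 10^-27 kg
λ = 1.39 × 10^-13 m, which is between nuclear and atomic scales.

Using λ = h/√(2mKE):

KE = 42638.0 eV = 6.831 × 10^-15 J

λ = h/√(2mKE)
λ = (6.626 × 10^-34 J·s) / √(2 × 1.67 × 10^-27 kg × 6.831 × 10^-15 J)
λ = 1.39 × 10^-13 m

Comparison:
- Atomic scale (10⁻¹⁰ m): λ is 0.0014× this size
- Nuclear scale (10⁻¹⁵ m): λ is 1.4e+02× this size

The wavelength is between nuclear and atomic scales.

This wavelength is appropriate for probing atomic structure but too large for nuclear physics experiments.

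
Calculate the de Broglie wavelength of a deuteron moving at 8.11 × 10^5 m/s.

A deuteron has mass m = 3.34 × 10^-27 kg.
2.45 × 10^-13 m

Using the de Broglie relation λ = h/(mv):

λ = h/(mv)
λ = (6.626 × 10^-34 J·s) / (3.34 × 10^-27 kg × 8.11 × 10^5 m/s)
λ = 2.45 × 10^-13 m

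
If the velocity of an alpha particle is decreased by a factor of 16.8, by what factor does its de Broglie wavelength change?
The wavelength increases by a factor of 16.8.

From λ = h/(mv), the wavelength is inversely proportional to velocity:

λ ∝ 1/v

If v → v/16.8, then λ → 16.8λ

When velocity is decreased by a factor of 16.8, the wavelength increases by a factor of 16.8.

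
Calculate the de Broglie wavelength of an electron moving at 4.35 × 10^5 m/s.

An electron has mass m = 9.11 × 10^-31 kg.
1.67 × 10^-9 m

Using the de Broglie relation λ = h/(mv):

λ = h/(mv)
λ = (6.626 × 10^-34 J·s) / (9.11 × 10^-31 kg × 4.35 × 10^5 m/s)
λ = 1.67 × 10^-9 m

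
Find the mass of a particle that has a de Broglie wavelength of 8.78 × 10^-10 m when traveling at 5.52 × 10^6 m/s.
1.37 × 10^-31 kg

From the de Broglie relation λ = h/(mv), we solve for m:

m = h/(λv)
m = (6.626 × 10^-34 J·s) / (8.78 × 10^-10 m × 5.52 × 10^6 m/s)
m = 1.37 × 10^-31 kg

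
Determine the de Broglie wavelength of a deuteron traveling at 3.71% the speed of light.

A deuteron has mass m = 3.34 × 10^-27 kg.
1.78 × 10^-14 m

Using the de Broglie relation λ = h/(mv):

v = 3.71% × c = 1.112 × 10^7 m/s

λ = h/(mv)
λ = (6.626 × 10^-34 J·s) / (3.34 × 10^-27 kg × 1.112 × 10^7 m/s)
λ = 1.78 × 10^-14 m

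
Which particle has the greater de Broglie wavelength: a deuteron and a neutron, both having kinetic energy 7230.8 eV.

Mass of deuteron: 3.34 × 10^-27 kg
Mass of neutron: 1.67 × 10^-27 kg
The neutron has the longer wavelength.

Using λ = h/√(2mKE):

For deuteron: λ₁ = h/√(2m₁KE) = 2.38 × 10^-13 m
For neutron: λ₂ = h/√(2m₂KE) = 3.37 × 10^-13 m

Since λ ∝ 1/√m at constant kinetic energy, the lighter particle has the longer wavelength.

The neutron has the longer de Broglie wavelength.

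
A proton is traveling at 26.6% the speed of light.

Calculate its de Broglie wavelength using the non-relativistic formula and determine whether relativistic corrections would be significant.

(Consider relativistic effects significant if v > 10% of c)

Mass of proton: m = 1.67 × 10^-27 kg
Yes, relativistic corrections are needed.

Using the non-relativistic de Broglie formula λ = h/(mv):

v = 26.6% × c = 7.974 × 10^7 m/s

λ = h/(mv)
λ = (6.626 × 10^-34 J·s) / (1.67 × 10^-27 kg × 7.974 × 10^7 m/s)
λ = 4.98 × 10^-15 m

Since v = 26.6% of c > 10% of c, relativistic corrections ARE significant and the actual wavelength would differ from this non-relativistic estimate.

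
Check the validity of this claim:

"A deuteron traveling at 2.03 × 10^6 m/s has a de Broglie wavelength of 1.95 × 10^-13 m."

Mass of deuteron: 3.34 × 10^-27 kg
False

The claim is incorrect.

Using λ = h/(mv):
λ = (6.626 × 10^-34 J·s) / (3.34 × 10^-27 kg × 2.03 × 10^6 m/s)
λ = 9.77 × 10^-14 m

The actual wavelength differs from the claimed 1.95 × 10^-13 m.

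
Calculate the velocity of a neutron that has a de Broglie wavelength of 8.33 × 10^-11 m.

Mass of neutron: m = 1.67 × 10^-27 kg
4.76 × 10^3 m/s

From the de Broglie relation λ = h/(mv), we solve for v:

v = h/(mλ)
v = (6.626 × 10^-34 J·s) / (1.67 × 10^-27 kg × 8.33 × 10^-11 m)
v = 4.76 × 10^3 m/s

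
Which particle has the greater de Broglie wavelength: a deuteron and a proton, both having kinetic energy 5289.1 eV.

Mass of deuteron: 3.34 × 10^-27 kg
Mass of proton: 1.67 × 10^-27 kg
The proton has the longer wavelength.

Using λ = h/√(2mKE):

For deuteron: λ₁ = h/√(2m₁KE) = 2.78 × 10^-13 m
For proton: λ₂ = h/√(2m₂KE) = 3.94 × 10^-13 m

Since λ ∝ 1/√m at constant kinetic energy, the lighter particle has the longer wavelength.

The proton has the longer de Broglie wavelength.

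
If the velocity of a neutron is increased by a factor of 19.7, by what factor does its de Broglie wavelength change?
The wavelength decreases by a factor of 19.7.

From λ = h/(mv), the wavelength is inversely proportional to velocity:

λ ∝ 1/v

If v → 19.7v, then λ → λ/19.7

When velocity is increased by a factor of 19.7, the wavelength decreases by a factor of 19.7.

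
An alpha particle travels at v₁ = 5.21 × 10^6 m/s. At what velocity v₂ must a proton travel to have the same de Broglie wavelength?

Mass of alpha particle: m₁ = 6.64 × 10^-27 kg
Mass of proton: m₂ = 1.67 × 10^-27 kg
v₂ = 2.07 × 10^7 m/s

For equal de Broglie wavelengths: λ₁ = λ₂

h/(m₁v₁) = h/(m₂v₂)
m₁v₁ = m₂v₂
v₂ = v₁ · (m₁/m₂)

v₂ = 5.21 × 10^6 m/s × (6.64 × 10^-27 kg / 1.67 × 10^-27 kg)
v₂ = 2.07 × 10^7 m/s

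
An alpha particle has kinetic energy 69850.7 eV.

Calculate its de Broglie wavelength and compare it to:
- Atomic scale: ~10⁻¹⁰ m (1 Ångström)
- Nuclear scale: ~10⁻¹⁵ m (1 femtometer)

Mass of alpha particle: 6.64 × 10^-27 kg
λ = 5.44 × 10^-14 m, which is between nuclear and atomic scales.

Using λ = h/√(2mKE):

KE = 69850.7 eV = 1.119 × 10^-14 J

λ = h/√(2mKE)
λ = (6.626 × 10^-34 J·s) / √(2 × 6.64 × 10^-27 kg × 1.119 × 10^-14 J)
λ = 5.44 × 10^-14 m

Comparison:
- Atomic scale (10⁻¹⁰ m): λ is 0.00054× this size
- Nuclear scale (10⁻¹⁵ m): λ is 54× this size

The wavelength is between nuclear and atomic scales.

This wavelength is appropriate for probing atomic structure but too large for nuclear physics experiments.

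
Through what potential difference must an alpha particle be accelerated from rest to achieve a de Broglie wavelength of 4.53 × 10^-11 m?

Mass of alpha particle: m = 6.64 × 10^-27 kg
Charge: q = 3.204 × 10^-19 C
5.03 × 10^-2 V

From λ = h/√(2mqV), we solve for V:

λ² = h²/(2mqV)
V = h²/(2mqλ²)
V = (6.626 × 10^-34 J·s)² / (2 × 6.64 × 10^-27 kg × 3.204 × 10^-19 C × (4.53 × 10^-11 m)²)
V = 5.03 × 10^-2 V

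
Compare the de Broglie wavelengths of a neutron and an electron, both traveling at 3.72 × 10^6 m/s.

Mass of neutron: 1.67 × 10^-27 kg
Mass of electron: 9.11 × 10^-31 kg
The electron has the longer wavelength.

Using λ = h/(mv), since both particles have the same velocity, the wavelength depends only on mass.

For neutron: λ₁ = h/(m₁v) = 1.07 × 10^-13 m
For electron: λ₂ = h/(m₂v) = 1.96 × 10^-10 m

Since λ ∝ 1/m at constant velocity, the lighter particle has the longer wavelength.

The electron has the longer de Broglie wavelength.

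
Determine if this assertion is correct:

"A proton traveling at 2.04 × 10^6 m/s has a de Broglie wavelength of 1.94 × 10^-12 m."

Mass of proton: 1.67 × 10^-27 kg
False

The claim is incorrect.

Using λ = h/(mv):
λ = (6.626 × 10^-34 J·s) / (1.67 × 10^-27 kg × 2.04 × 10^6 m/s)
λ = 1.94 × 10^-13 m

The actual wavelength differs from the claimed 1.94 × 10^-12 m.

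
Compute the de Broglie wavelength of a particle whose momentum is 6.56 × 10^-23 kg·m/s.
1.01 × 10^-11 m

Using the de Broglie relation λ = h/p:

λ = h/p
λ = (6.626 × 10^-34 J·s) / (6.56 × 10^-23 kg·m/s)
λ = 1.01 × 10^-11 m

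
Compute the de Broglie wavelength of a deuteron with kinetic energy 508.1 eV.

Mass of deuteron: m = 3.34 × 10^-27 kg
8.99 × 10^-13 m

Using λ = h/√(2mKE):

First convert KE to Joules: KE = 508.1 eV = 8.141 × 10^-17 J

λ = h/√(2mKE)
λ = (6.626 × 10^-34 J·s) / √(2 × 3.34 × 10^-27 kg × 8.141 × 10^-17 J)
λ = 8.99 × 10^-13 m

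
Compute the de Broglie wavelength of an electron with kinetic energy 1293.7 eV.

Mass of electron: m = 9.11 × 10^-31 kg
3.41 × 10^-11 m

Using λ = h/√(2mKE):

First convert KE to Joules: KE = 1293.7 eV = 2.073 × 10^-16 J

λ = h/√(2mKE)
λ = (6.626 × 10^-34 J·s) / √(2 × 9.11 × 10^-31 kg × 2.073 × 10^-16 J)
λ = 3.41 × 10^-11 m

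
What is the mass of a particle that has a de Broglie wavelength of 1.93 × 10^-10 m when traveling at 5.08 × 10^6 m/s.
6.76 × 10^-31 kg

From the de Broglie relation λ = h/(mv), we solve for m:

m = h/(λv)
m = (6.626 × 10^-34 J·s) / (1.93 × 10^-10 m × 5.08 × 10^6 m/s)
m = 6.76 × 10^-31 kg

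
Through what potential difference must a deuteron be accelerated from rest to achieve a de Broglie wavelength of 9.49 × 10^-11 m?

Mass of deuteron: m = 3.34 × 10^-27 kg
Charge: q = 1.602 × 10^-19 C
4.56 × 10^-2 V

From λ = h/√(2mqV), we solve for V:

λ² = h²/(2mqV)
V = h²/(2mqλ²)
V = (6.626 × 10^-34 J·s)² / (2 × 3.34 × 10^-27 kg × 1.602 × 10^-19 C × (9.49 × 10^-11 m)²)
V = 4.56 × 10^-2 V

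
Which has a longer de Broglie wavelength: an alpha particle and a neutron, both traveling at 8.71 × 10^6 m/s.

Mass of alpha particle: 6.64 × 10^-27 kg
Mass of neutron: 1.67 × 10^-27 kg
The neutron has the longer wavelength.

Using λ = h/(mv), since both particles have the same velocity, the wavelength depends only on mass.

For alpha particle: λ₁ = h/(m₁v) = 1.15 × 10^-14 m
For neutron: λ₂ = h/(m₂v) = 4.56 × 10^-14 m

Since λ ∝ 1/m at constant velocity, the lighter particle has the longer wavelength.

The neutron has the longer de Broglie wavelength.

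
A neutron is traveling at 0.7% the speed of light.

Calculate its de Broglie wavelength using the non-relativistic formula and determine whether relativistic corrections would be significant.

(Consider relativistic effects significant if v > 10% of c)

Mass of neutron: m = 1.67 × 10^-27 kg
No, relativistic corrections are not needed.

Using the non-relativistic de Broglie formula λ = h/(mv):

v = 0.7% × c = 2.099 × 10^6 m/s

λ = h/(mv)
λ = (6.626 × 10^-34 J·s) / (1.67 × 10^-27 kg × 2.099 × 10^6 m/s)
λ = 1.89 × 10^-13 m

Since v = 0.7% of c < 10% of c, relativistic corrections are NOT significant and this non-relativistic result is a good approximation.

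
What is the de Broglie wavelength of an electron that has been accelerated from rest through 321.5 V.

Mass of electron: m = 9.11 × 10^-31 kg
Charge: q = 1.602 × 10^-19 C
6.84 × 10^-11 m

When a particle is accelerated through voltage V, it gains kinetic energy KE = qV.

The de Broglie wavelength is then λ = h/√(2mqV):

λ = h/√(2mqV)
λ = (6.626 × 10^-34 J·s) / √(2 × 9.11 × 10^-31 kg × 1.602 × 10^-19 C × 321.5 V)
λ = 6.84 × 10^-11 m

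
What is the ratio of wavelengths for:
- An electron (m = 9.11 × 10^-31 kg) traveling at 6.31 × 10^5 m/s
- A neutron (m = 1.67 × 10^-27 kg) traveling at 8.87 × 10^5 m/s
λ₁/λ₂ = 2.58 × 10^3

Using λ = h/(mv):

λ₁ = h/(m₁v₁) = 1.15 × 10^-9 m
λ₂ = h/(m₂v₂) = 4.47 × 10^-13 m

Ratio λ₁/λ₂ = (m₂v₂)/(m₁v₁)
         = (1.67 × 10^-27 kg × 8.87 × 10^5 m/s) / (9.11 × 10^-31 kg × 6.31 × 10^5 m/s)
         = 2.58 × 10^3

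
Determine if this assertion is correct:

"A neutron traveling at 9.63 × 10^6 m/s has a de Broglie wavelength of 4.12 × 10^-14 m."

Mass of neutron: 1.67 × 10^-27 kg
True

The claim is correct.

Using λ = h/(mv):
λ = (6.626 × 10^-34 J·s) / (1.67 × 10^-27 kg × 9.63 × 10^6 m/s)
λ = 4.12 × 10^-14 m

This matches the claimed value.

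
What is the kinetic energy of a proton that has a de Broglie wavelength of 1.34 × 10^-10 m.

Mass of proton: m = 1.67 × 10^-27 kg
7.32 × 10^-21 J (or 0.0457 eV)

From λ = h/√(2mKE), we solve for KE:

λ² = h²/(2mKE)
KE = h²/(2mλ²)
KE = (6.626 × 10^-34 J·s)² / (2 × 1.67 × 10^-27 kg × (1.34 × 10^-10 m)²)
KE = 7.32 × 10^-21 J
KE = 0.0457 eV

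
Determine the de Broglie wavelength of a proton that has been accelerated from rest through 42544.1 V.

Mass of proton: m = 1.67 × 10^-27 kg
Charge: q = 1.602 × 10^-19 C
1.39 × 10^-13 m

When a particle is accelerated through voltage V, it gains kinetic energy KE = qV.

The de Broglie wavelength is then λ = h/√(2mqV):

λ = h/√(2mqV)
λ = (6.626 × 10^-34 J·s) / √(2 × 1.67 × 10^-27 kg × 1.602 × 10^-19 C × 42544.1 V)
λ = 1.39 × 10^-13 m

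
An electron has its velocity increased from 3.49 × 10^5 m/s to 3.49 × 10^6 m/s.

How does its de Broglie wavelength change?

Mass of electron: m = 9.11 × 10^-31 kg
The wavelength decreases by a factor of 10.

Using λ = h/(mv):

Initial wavelength: λ₁ = h/(mv₁) = 2.08 × 10^-9 m
Final wavelength: λ₂ = h/(mv₂) = 2.08 × 10^-10 m

Since λ ∝ 1/v, when velocity increases by a factor of 10, the wavelength decreases by a factor of 10.

λ₂/λ₁ = v₁/v₂ = 1/10

The wavelength decreases by a factor of 10.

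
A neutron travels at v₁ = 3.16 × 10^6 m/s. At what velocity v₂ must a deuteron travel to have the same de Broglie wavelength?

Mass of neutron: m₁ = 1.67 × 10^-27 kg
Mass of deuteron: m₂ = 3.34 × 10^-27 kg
v₂ = 1.58 × 10^6 m/s

For equal de Broglie wavelengths: λ₁ = λ₂

h/(m₁v₁) = h/(m₂v₂)
m₁v₁ = m₂v₂
v₂ = v₁ · (m₁/m₂)

v₂ = 3.16 × 10^6 m/s × (1.67 × 10^-27 kg / 3.34 × 10^-27 kg)
v₂ = 1.58 × 10^6 m/s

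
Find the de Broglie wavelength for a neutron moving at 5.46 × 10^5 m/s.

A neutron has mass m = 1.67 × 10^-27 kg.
7.27 × 10^-13 m

Using the de Broglie relation λ = h/(mv):

λ = h/(mv)
λ = (6.626 × 10^-34 J·s) / (1.67 × 10^-27 kg × 5.46 × 10^5 m/s)
λ = 7.27 × 10^-13 m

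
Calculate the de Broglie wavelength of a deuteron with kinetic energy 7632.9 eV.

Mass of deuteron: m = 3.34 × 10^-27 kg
2.32 × 10^-13 m

Using λ = h/√(2mKE):

First convert KE to Joules: KE = 7632.9 eV = 1.223 × 10^-15 J

λ = h/√(2mKE)
λ = (6.626 × 10^-34 J·s) / √(2 × 3.34 × 10^-27 kg × 1.223 × 10^-15 J)
λ = 2.32 × 10^-13 m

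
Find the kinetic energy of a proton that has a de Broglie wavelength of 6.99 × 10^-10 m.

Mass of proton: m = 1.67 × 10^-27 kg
2.69 × 10^-22 J (or 1.68 × 10^-3 eV)

From λ = h/√(2mKE), we solve for KE:

λ² = h²/(2mKE)
KE = h²/(2mλ²)
KE = (6.626 × 10^-34 J·s)² / (2 × 1.67 × 10^-27 kg × (6.99 × 10^-10 m)²)
KE = 2.69 × 10^-22 J
KE = 1.68 × 10^-3 eV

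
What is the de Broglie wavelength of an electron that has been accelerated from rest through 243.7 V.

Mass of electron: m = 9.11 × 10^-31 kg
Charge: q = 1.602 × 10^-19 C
7.86 × 10^-11 m

When a particle is accelerated through voltage V, it gains kinetic energy KE = qV.

The de Broglie wavelength is then λ = h/√(2mqV):

λ = h/√(2mqV)
λ = (6.626 × 10^-34 J·s) / √(2 × 9.11 × 10^-31 kg × 1.602 × 10^-19 C × 243.7 V)
λ = 7.86 × 10^-11 m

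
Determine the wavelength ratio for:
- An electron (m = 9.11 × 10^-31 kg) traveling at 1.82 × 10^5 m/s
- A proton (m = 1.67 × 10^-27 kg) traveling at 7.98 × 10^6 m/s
λ₁/λ₂ = 8.04 × 10^4

Using λ = h/(mv):

λ₁ = h/(m₁v₁) = 4.00 × 10^-9 m
λ₂ = h/(m₂v₂) = 4.97 × 10^-14 m

Ratio λ₁/λ₂ = (m₂v₂)/(m₁v₁)
         = (1.67 × 10^-27 kg × 7.98 × 10^6 m/s) / (9.11 × 10^-31 kg × 1.82 × 10^5 m/s)
         = 8.04 × 10^4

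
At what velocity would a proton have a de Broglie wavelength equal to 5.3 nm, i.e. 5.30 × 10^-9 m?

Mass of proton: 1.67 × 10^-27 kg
7.49 × 10^1 m/s

From λ = h/(mv), solve for v:

v = h/(mλ)
v = (6.626 × 10^-34 J·s) / (1.67 × 10^-27 kg × 5.30 × 10^-9 m)
v = 7.49 × 10^1 m/s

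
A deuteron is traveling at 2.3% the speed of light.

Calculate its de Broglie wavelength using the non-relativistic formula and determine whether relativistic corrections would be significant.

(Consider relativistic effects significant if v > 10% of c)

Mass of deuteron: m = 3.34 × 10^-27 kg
No, relativistic corrections are not needed.

Using the non-relativistic de Broglie formula λ = h/(mv):

v = 2.3% × c = 6.895 × 10^6 m/s

λ = h/(mv)
λ = (6.626 × 10^-34 J·s) / (3.34 × 10^-27 kg × 6.895 × 10^6 m/s)
λ = 2.88 × 10^-14 m

Since v = 2.3% of c < 10% of c, relativistic corrections are NOT significant and this non-relativistic result is a good approximation.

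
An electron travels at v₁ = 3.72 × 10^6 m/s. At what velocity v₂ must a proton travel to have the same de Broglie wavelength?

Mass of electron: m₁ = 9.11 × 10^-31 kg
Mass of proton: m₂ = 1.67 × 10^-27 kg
v₂ = 2.03 × 10^3 m/s

For equal de Broglie wavelengths: λ₁ = λ₂

h/(m₁v₁) = h/(m₂v₂)
m₁v₁ = m₂v₂
v₂ = v₁ · (m₁/m₂)

v₂ = 3.72 × 10^6 m/s × (9.11 × 10^-31 kg / 1.67 × 10^-27 kg)
v₂ = 2.03 × 10^3 m/s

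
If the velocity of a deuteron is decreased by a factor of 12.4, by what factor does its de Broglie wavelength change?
The wavelength increases by a factor of 12.4.

From λ = h/(mv), the wavelength is inversely proportional to velocity:

λ ∝ 1/v

If v → v/12.4, then λ → 12.4λ

When velocity is decreased by a factor of 12.4, the wavelength increases by a factor of 12.4.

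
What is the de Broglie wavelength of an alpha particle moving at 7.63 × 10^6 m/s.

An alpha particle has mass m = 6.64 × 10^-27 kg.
1.31 × 10^-14 m

Using the de Broglie relation λ = h/(mv):

λ = h/(mv)
λ = (6.626 × 10^-34 J·s) / (6.64 × 10^-27 kg × 7.63 × 10^6 m/s)
λ = 1.31 × 10^-14 m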